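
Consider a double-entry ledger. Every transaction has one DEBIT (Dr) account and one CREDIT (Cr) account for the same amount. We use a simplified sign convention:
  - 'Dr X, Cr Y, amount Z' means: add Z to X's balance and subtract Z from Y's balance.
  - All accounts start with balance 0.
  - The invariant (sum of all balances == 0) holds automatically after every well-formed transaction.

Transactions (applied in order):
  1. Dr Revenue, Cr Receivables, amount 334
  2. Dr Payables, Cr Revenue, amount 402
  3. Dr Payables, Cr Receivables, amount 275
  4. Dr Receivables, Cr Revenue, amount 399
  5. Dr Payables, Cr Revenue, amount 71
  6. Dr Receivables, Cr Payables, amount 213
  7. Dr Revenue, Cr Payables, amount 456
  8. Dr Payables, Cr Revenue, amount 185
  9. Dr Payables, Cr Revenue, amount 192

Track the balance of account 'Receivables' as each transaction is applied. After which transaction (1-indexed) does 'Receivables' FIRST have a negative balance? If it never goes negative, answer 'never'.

After txn 1: Receivables=-334

Answer: 1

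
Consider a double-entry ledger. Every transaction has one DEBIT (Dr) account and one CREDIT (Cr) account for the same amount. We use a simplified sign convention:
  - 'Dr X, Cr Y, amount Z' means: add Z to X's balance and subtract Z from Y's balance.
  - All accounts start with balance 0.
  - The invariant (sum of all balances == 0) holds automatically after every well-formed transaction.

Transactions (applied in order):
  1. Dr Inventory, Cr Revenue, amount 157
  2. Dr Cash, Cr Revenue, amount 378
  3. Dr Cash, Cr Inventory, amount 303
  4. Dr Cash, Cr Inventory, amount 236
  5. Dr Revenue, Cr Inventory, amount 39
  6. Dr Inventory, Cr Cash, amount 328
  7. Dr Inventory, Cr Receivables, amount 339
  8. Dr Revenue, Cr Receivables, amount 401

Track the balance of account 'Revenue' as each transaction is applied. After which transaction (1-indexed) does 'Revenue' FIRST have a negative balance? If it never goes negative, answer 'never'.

After txn 1: Revenue=-157

Answer: 1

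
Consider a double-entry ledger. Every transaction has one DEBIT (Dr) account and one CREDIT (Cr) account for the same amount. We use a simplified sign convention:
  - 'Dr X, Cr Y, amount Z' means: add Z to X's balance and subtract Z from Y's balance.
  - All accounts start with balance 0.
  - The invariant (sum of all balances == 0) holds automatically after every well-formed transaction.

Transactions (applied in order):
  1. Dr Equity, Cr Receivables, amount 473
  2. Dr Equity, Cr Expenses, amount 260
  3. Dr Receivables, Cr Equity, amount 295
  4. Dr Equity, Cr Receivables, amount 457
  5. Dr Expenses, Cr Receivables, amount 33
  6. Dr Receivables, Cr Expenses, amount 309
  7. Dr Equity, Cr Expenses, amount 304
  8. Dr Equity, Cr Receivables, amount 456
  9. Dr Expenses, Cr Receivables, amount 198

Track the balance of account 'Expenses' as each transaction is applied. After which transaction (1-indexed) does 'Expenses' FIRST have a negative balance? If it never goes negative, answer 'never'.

Answer: 2

Derivation:
After txn 1: Expenses=0
After txn 2: Expenses=-260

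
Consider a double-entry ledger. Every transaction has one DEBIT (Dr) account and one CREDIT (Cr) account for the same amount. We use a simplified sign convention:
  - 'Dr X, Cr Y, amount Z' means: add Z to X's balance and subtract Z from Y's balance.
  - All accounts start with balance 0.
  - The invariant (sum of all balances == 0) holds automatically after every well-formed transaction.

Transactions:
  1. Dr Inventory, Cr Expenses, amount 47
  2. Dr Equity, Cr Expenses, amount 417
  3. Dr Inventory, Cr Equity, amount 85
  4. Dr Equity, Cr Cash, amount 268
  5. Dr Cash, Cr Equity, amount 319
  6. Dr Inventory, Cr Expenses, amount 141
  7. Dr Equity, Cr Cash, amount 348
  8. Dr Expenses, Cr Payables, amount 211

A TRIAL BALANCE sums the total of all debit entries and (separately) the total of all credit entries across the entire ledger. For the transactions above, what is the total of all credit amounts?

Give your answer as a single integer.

Txn 1: credit+=47
Txn 2: credit+=417
Txn 3: credit+=85
Txn 4: credit+=268
Txn 5: credit+=319
Txn 6: credit+=141
Txn 7: credit+=348
Txn 8: credit+=211
Total credits = 1836

Answer: 1836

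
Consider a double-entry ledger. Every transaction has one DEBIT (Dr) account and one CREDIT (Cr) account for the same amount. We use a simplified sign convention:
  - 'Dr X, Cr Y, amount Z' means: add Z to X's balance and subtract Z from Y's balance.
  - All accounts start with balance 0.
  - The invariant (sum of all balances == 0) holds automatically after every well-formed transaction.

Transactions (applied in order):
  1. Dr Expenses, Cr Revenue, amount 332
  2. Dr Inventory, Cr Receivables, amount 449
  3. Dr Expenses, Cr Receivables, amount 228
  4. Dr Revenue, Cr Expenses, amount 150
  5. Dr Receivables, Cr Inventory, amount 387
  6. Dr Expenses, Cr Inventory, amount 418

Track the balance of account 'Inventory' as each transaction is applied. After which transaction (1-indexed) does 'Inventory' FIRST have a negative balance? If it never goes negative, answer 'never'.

After txn 1: Inventory=0
After txn 2: Inventory=449
After txn 3: Inventory=449
After txn 4: Inventory=449
After txn 5: Inventory=62
After txn 6: Inventory=-356

Answer: 6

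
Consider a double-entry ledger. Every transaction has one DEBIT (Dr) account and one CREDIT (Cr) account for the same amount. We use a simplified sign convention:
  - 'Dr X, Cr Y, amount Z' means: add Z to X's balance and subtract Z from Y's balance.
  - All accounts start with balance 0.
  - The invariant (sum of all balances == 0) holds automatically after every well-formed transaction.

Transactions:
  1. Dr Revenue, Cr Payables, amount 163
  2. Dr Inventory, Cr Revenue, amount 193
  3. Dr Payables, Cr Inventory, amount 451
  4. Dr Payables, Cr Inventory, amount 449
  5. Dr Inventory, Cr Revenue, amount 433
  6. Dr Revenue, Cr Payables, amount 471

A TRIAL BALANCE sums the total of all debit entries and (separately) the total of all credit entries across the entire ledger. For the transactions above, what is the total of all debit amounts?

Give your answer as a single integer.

Answer: 2160

Derivation:
Txn 1: debit+=163
Txn 2: debit+=193
Txn 3: debit+=451
Txn 4: debit+=449
Txn 5: debit+=433
Txn 6: debit+=471
Total debits = 2160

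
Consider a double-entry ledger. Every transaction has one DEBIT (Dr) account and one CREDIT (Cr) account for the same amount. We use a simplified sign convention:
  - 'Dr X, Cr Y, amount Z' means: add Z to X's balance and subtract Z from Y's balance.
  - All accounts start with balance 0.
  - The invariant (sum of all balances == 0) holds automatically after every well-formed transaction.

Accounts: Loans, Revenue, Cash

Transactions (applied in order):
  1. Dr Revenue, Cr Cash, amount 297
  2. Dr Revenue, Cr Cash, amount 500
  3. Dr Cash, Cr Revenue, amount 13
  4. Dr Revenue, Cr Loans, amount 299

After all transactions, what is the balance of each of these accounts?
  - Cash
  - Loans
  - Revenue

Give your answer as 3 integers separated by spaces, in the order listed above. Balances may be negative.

Answer: -784 -299 1083

Derivation:
After txn 1 (Dr Revenue, Cr Cash, amount 297): Cash=-297 Revenue=297
After txn 2 (Dr Revenue, Cr Cash, amount 500): Cash=-797 Revenue=797
After txn 3 (Dr Cash, Cr Revenue, amount 13): Cash=-784 Revenue=784
After txn 4 (Dr Revenue, Cr Loans, amount 299): Cash=-784 Loans=-299 Revenue=1083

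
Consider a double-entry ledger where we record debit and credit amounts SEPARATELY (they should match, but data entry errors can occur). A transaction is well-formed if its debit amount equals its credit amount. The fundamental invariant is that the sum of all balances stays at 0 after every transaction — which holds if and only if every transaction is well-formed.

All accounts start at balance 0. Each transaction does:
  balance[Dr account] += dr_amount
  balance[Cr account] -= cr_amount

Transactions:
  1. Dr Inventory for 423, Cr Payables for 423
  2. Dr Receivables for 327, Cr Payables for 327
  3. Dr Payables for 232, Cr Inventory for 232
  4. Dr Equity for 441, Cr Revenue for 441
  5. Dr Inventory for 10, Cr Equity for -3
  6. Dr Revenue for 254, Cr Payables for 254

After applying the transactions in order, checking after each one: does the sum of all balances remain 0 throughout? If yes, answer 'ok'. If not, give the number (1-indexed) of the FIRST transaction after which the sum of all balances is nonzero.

After txn 1: dr=423 cr=423 sum_balances=0
After txn 2: dr=327 cr=327 sum_balances=0
After txn 3: dr=232 cr=232 sum_balances=0
After txn 4: dr=441 cr=441 sum_balances=0
After txn 5: dr=10 cr=-3 sum_balances=13
After txn 6: dr=254 cr=254 sum_balances=13

Answer: 5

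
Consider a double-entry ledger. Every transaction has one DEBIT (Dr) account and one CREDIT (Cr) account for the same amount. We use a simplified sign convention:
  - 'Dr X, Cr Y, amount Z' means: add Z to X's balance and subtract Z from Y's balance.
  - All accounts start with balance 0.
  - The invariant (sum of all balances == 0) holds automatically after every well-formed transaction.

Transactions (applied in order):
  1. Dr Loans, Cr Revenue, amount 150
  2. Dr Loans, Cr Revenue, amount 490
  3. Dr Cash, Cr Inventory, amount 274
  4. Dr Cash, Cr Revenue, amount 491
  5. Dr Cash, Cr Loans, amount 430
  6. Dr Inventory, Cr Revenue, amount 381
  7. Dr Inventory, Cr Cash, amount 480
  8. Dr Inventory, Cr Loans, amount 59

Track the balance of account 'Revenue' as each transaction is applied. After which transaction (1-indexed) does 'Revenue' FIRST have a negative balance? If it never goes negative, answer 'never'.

After txn 1: Revenue=-150

Answer: 1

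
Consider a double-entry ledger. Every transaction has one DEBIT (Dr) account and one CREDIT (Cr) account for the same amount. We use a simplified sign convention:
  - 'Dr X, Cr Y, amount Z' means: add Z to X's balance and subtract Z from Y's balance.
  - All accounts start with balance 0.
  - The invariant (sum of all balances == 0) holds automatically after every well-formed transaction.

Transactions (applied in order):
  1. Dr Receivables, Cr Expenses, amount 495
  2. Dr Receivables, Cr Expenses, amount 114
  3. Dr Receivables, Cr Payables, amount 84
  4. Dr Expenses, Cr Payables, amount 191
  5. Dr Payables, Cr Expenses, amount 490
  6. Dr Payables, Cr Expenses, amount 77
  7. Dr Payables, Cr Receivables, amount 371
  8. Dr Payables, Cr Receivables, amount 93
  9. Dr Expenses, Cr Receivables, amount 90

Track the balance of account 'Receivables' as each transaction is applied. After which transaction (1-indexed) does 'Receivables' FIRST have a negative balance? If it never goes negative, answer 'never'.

Answer: never

Derivation:
After txn 1: Receivables=495
After txn 2: Receivables=609
After txn 3: Receivables=693
After txn 4: Receivables=693
After txn 5: Receivables=693
After txn 6: Receivables=693
After txn 7: Receivables=322
After txn 8: Receivables=229
After txn 9: Receivables=139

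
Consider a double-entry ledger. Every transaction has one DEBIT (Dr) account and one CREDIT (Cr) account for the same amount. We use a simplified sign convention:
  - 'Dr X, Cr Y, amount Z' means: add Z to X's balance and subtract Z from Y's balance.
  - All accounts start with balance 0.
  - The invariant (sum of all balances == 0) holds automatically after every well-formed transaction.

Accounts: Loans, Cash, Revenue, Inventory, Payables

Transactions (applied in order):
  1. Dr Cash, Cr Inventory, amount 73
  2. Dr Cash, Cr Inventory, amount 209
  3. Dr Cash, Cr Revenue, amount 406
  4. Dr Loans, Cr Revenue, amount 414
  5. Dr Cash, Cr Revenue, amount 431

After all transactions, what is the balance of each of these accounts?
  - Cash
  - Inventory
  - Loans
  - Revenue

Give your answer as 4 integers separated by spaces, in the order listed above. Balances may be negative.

Answer: 1119 -282 414 -1251

Derivation:
After txn 1 (Dr Cash, Cr Inventory, amount 73): Cash=73 Inventory=-73
After txn 2 (Dr Cash, Cr Inventory, amount 209): Cash=282 Inventory=-282
After txn 3 (Dr Cash, Cr Revenue, amount 406): Cash=688 Inventory=-282 Revenue=-406
After txn 4 (Dr Loans, Cr Revenue, amount 414): Cash=688 Inventory=-282 Loans=414 Revenue=-820
After txn 5 (Dr Cash, Cr Revenue, amount 431): Cash=1119 Inventory=-282 Loans=414 Revenue=-1251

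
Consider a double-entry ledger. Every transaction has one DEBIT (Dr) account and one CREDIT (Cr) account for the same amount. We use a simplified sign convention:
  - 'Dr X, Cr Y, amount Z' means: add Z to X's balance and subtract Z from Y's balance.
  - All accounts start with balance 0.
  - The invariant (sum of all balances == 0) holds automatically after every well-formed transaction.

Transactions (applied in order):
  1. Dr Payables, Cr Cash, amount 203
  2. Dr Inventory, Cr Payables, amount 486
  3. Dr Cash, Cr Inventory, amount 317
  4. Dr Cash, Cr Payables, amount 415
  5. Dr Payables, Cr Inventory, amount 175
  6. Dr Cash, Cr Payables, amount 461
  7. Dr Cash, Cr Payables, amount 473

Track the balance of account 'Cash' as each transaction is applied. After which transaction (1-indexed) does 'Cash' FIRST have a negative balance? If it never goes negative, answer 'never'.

After txn 1: Cash=-203

Answer: 1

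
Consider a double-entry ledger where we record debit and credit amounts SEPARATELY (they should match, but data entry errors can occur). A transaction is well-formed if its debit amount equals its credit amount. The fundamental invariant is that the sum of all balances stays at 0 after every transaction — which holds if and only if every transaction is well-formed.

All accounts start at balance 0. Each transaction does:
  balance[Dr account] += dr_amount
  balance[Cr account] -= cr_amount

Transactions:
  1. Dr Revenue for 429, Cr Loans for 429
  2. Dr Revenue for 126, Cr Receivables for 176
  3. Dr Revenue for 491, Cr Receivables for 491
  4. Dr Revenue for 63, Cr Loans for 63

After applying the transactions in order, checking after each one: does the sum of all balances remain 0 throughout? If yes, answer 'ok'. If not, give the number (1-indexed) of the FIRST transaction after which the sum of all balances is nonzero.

Answer: 2

Derivation:
After txn 1: dr=429 cr=429 sum_balances=0
After txn 2: dr=126 cr=176 sum_balances=-50
After txn 3: dr=491 cr=491 sum_balances=-50
After txn 4: dr=63 cr=63 sum_balances=-50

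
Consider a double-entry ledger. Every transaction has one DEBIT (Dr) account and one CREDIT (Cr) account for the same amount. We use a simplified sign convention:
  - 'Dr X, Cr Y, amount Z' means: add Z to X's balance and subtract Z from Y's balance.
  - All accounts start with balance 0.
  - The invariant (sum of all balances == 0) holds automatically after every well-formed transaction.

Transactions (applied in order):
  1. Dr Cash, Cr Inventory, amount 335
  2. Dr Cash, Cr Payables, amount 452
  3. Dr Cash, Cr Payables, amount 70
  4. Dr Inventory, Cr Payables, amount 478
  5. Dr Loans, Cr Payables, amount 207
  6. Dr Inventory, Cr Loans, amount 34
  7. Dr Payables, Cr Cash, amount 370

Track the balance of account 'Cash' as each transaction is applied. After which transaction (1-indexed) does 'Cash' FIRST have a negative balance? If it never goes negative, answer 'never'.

Answer: never

Derivation:
After txn 1: Cash=335
After txn 2: Cash=787
After txn 3: Cash=857
After txn 4: Cash=857
After txn 5: Cash=857
After txn 6: Cash=857
After txn 7: Cash=487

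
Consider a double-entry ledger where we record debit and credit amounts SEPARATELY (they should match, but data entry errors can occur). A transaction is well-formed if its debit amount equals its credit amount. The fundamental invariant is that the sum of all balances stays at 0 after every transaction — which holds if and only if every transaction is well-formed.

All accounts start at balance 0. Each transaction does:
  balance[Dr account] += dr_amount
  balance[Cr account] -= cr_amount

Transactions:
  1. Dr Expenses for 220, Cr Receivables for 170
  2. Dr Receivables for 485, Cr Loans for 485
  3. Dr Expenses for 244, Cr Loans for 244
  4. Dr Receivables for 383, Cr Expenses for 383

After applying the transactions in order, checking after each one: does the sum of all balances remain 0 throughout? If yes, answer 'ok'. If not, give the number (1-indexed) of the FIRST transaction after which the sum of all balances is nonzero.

After txn 1: dr=220 cr=170 sum_balances=50
After txn 2: dr=485 cr=485 sum_balances=50
After txn 3: dr=244 cr=244 sum_balances=50
After txn 4: dr=383 cr=383 sum_balances=50

Answer: 1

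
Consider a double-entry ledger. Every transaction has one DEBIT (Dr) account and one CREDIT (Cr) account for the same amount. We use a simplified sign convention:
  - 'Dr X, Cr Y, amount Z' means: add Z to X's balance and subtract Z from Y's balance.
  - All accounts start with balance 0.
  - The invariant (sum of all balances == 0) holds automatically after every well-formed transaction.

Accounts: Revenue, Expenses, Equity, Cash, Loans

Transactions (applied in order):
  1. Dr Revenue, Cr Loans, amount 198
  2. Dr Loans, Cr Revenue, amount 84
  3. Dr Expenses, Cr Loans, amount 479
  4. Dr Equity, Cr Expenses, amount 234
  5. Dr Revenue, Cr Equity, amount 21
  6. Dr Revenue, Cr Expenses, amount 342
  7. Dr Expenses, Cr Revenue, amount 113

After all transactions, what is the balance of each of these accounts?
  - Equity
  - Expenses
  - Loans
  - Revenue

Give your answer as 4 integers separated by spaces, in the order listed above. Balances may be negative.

After txn 1 (Dr Revenue, Cr Loans, amount 198): Loans=-198 Revenue=198
After txn 2 (Dr Loans, Cr Revenue, amount 84): Loans=-114 Revenue=114
After txn 3 (Dr Expenses, Cr Loans, amount 479): Expenses=479 Loans=-593 Revenue=114
After txn 4 (Dr Equity, Cr Expenses, amount 234): Equity=234 Expenses=245 Loans=-593 Revenue=114
After txn 5 (Dr Revenue, Cr Equity, amount 21): Equity=213 Expenses=245 Loans=-593 Revenue=135
After txn 6 (Dr Revenue, Cr Expenses, amount 342): Equity=213 Expenses=-97 Loans=-593 Revenue=477
After txn 7 (Dr Expenses, Cr Revenue, amount 113): Equity=213 Expenses=16 Loans=-593 Revenue=364

Answer: 213 16 -593 364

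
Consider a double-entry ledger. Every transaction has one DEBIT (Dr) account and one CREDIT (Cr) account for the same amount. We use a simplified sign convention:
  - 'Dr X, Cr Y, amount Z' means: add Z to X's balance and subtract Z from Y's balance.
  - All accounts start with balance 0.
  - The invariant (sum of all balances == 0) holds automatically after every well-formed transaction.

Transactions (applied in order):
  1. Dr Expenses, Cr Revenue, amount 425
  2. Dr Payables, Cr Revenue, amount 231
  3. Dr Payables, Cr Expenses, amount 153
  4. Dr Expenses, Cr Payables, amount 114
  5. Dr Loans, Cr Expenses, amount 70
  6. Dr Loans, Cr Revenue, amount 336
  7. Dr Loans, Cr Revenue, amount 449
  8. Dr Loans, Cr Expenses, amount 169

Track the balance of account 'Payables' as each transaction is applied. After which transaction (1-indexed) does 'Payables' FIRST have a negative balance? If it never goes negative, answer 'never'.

Answer: never

Derivation:
After txn 1: Payables=0
After txn 2: Payables=231
After txn 3: Payables=384
After txn 4: Payables=270
After txn 5: Payables=270
After txn 6: Payables=270
After txn 7: Payables=270
After txn 8: Payables=270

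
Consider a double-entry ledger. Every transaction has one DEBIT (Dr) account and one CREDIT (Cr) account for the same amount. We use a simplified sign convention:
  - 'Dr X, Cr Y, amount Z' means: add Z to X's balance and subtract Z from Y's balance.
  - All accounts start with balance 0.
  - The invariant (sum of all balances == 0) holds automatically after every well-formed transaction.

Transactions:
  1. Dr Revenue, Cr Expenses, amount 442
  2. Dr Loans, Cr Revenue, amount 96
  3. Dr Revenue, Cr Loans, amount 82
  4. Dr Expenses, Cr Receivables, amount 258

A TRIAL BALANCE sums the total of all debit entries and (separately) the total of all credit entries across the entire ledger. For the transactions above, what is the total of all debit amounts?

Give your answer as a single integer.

Answer: 878

Derivation:
Txn 1: debit+=442
Txn 2: debit+=96
Txn 3: debit+=82
Txn 4: debit+=258
Total debits = 878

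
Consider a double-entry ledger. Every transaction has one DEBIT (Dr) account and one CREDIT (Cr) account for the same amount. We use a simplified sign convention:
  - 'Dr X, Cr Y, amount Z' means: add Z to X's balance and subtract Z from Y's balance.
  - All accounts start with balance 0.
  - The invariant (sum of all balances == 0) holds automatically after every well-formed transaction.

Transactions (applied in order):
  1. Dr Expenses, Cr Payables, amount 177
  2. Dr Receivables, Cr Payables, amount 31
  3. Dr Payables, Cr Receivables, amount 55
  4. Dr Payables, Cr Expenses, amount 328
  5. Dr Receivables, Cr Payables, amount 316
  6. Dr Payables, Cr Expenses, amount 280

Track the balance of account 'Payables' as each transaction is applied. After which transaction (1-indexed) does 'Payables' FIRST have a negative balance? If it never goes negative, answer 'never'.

Answer: 1

Derivation:
After txn 1: Payables=-177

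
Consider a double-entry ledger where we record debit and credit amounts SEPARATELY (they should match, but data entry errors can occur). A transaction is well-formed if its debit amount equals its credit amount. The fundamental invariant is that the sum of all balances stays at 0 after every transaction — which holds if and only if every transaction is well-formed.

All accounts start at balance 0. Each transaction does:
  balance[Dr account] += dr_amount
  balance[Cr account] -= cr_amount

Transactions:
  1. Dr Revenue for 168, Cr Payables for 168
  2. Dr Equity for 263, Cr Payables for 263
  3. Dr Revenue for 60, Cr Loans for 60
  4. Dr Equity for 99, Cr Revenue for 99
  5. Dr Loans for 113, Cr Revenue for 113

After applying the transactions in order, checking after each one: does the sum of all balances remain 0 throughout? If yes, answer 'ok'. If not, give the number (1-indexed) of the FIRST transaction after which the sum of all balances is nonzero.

After txn 1: dr=168 cr=168 sum_balances=0
After txn 2: dr=263 cr=263 sum_balances=0
After txn 3: dr=60 cr=60 sum_balances=0
After txn 4: dr=99 cr=99 sum_balances=0
After txn 5: dr=113 cr=113 sum_balances=0

Answer: ok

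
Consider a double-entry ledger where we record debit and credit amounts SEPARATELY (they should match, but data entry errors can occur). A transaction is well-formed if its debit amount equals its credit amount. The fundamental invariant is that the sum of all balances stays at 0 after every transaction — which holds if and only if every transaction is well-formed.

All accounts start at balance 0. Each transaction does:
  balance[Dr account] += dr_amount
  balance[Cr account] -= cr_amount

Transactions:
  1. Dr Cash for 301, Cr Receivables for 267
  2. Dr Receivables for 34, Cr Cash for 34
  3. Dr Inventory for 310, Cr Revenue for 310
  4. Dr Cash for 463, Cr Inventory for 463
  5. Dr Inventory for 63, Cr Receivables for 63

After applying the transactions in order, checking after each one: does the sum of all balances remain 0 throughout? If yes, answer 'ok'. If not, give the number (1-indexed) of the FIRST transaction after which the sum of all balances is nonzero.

After txn 1: dr=301 cr=267 sum_balances=34
After txn 2: dr=34 cr=34 sum_balances=34
After txn 3: dr=310 cr=310 sum_balances=34
After txn 4: dr=463 cr=463 sum_balances=34
After txn 5: dr=63 cr=63 sum_balances=34

Answer: 1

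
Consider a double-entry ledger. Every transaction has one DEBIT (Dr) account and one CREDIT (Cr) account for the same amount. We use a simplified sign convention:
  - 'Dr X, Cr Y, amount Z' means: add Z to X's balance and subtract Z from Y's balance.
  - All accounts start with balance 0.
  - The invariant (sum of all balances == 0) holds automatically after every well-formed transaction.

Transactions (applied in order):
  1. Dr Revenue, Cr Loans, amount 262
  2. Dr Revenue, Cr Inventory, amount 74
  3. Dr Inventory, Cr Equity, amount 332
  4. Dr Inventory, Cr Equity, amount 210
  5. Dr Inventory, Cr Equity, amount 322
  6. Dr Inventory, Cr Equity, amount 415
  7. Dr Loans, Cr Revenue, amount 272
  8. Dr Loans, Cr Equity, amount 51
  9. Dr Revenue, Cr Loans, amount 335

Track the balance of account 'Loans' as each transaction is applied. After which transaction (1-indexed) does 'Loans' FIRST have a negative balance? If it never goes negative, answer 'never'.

Answer: 1

Derivation:
After txn 1: Loans=-262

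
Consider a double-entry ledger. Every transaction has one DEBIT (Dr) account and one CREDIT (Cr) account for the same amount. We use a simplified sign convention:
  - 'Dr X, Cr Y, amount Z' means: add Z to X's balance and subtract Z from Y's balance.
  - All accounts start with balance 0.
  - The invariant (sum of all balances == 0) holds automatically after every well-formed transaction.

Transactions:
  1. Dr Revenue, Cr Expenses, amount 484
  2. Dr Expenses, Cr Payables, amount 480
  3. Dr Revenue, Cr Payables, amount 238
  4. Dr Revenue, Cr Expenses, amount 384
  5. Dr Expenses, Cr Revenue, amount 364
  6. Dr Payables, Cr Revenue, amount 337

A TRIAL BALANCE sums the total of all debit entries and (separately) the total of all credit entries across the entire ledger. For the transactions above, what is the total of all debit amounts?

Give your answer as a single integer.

Txn 1: debit+=484
Txn 2: debit+=480
Txn 3: debit+=238
Txn 4: debit+=384
Txn 5: debit+=364
Txn 6: debit+=337
Total debits = 2287

Answer: 2287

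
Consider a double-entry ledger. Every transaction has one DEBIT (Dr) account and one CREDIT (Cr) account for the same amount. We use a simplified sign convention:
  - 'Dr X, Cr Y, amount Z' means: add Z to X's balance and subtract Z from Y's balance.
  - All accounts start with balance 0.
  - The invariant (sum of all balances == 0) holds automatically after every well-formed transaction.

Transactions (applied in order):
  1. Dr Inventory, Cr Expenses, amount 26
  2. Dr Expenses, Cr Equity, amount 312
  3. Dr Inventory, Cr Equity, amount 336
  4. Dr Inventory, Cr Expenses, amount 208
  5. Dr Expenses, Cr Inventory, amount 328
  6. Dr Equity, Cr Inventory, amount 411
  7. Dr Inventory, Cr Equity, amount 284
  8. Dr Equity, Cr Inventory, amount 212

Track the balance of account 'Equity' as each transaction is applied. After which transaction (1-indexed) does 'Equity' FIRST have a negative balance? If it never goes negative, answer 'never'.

Answer: 2

Derivation:
After txn 1: Equity=0
After txn 2: Equity=-312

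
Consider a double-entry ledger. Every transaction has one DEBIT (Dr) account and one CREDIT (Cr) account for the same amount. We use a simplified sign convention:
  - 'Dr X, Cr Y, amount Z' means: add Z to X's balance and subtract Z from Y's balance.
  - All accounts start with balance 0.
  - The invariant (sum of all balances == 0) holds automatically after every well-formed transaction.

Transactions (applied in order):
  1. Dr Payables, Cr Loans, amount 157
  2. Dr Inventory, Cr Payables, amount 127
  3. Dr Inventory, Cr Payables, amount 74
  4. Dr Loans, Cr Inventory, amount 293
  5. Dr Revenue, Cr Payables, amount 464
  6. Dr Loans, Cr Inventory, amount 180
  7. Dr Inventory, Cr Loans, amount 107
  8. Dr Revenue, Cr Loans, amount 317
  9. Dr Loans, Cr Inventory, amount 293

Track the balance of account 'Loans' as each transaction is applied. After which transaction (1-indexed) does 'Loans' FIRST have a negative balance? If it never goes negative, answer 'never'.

Answer: 1

Derivation:
After txn 1: Loans=-157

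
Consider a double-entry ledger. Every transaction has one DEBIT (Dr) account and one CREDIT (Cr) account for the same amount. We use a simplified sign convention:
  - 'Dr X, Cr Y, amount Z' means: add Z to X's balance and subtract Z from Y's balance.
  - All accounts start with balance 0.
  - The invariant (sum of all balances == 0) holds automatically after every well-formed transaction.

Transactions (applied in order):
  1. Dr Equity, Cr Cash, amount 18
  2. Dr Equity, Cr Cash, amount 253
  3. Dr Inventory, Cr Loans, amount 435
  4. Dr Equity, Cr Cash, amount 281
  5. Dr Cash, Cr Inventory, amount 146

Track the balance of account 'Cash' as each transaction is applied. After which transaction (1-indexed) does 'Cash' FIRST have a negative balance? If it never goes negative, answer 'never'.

After txn 1: Cash=-18

Answer: 1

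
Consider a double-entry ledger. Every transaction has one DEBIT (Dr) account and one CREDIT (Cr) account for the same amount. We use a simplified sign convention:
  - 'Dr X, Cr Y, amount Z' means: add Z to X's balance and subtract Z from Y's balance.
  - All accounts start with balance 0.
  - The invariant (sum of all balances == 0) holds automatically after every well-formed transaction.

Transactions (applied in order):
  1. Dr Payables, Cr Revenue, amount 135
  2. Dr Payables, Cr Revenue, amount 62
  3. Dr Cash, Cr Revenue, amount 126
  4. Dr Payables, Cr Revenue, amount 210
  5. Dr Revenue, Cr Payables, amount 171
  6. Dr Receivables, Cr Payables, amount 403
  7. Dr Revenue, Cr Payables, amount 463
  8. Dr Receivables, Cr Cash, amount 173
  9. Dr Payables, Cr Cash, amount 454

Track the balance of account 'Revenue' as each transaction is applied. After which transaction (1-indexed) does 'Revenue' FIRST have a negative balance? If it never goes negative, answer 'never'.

Answer: 1

Derivation:
After txn 1: Revenue=-135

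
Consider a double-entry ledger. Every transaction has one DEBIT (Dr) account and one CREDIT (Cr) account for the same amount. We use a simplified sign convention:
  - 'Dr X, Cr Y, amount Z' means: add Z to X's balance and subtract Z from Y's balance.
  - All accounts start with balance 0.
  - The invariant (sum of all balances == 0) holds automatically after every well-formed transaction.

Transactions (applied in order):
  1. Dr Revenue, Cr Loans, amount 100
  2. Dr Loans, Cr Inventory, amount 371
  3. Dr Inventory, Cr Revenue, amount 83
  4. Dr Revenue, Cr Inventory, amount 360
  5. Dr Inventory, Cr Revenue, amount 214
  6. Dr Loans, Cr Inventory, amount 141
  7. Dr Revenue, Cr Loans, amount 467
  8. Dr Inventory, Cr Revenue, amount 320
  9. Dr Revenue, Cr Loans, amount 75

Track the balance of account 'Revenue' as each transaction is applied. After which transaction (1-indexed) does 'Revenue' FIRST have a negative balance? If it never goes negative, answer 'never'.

After txn 1: Revenue=100
After txn 2: Revenue=100
After txn 3: Revenue=17
After txn 4: Revenue=377
After txn 5: Revenue=163
After txn 6: Revenue=163
After txn 7: Revenue=630
After txn 8: Revenue=310
After txn 9: Revenue=385

Answer: never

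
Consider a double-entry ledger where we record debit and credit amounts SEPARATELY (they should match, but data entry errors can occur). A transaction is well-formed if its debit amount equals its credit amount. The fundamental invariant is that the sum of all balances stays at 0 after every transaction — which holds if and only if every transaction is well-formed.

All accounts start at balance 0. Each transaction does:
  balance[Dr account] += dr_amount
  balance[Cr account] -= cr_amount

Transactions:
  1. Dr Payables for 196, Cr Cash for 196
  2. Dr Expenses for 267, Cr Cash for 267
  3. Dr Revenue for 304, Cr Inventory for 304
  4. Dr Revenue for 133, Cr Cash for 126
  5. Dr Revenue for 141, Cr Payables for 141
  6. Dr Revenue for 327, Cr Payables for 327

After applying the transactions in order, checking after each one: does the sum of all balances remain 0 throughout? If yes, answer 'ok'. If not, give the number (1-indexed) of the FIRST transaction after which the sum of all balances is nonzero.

After txn 1: dr=196 cr=196 sum_balances=0
After txn 2: dr=267 cr=267 sum_balances=0
After txn 3: dr=304 cr=304 sum_balances=0
After txn 4: dr=133 cr=126 sum_balances=7
After txn 5: dr=141 cr=141 sum_balances=7
After txn 6: dr=327 cr=327 sum_balances=7

Answer: 4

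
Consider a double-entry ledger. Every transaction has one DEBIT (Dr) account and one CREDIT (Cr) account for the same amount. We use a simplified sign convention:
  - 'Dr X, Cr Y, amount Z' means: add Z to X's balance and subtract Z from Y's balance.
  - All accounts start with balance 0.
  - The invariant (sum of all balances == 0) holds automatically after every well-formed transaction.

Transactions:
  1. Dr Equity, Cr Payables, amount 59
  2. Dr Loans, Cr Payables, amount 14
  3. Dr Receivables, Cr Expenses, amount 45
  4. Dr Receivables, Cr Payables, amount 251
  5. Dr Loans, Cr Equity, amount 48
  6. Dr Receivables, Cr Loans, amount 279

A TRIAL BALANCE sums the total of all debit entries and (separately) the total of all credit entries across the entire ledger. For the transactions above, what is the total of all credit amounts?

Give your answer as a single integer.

Txn 1: credit+=59
Txn 2: credit+=14
Txn 3: credit+=45
Txn 4: credit+=251
Txn 5: credit+=48
Txn 6: credit+=279
Total credits = 696

Answer: 696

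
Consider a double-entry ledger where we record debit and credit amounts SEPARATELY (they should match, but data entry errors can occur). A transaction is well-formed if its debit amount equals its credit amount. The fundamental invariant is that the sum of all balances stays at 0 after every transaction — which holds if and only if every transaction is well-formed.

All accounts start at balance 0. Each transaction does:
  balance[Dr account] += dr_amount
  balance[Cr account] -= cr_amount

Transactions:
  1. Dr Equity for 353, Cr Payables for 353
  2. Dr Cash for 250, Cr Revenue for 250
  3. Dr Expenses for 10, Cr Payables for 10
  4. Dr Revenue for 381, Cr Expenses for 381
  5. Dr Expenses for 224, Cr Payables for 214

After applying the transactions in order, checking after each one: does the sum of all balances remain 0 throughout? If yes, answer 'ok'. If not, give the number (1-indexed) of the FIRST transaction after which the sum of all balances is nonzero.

Answer: 5

Derivation:
After txn 1: dr=353 cr=353 sum_balances=0
After txn 2: dr=250 cr=250 sum_balances=0
After txn 3: dr=10 cr=10 sum_balances=0
After txn 4: dr=381 cr=381 sum_balances=0
After txn 5: dr=224 cr=214 sum_balances=10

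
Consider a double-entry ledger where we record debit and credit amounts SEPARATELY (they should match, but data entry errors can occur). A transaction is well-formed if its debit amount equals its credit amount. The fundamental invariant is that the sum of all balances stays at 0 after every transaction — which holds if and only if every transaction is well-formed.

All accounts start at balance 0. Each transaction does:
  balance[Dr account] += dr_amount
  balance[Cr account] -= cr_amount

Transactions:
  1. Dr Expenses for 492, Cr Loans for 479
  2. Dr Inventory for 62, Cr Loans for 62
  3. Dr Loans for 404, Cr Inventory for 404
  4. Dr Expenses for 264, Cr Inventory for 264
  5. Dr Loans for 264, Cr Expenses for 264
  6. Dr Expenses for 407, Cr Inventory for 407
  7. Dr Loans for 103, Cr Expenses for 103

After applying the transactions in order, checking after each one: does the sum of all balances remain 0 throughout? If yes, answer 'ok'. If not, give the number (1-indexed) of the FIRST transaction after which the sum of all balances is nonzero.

After txn 1: dr=492 cr=479 sum_balances=13
After txn 2: dr=62 cr=62 sum_balances=13
After txn 3: dr=404 cr=404 sum_balances=13
After txn 4: dr=264 cr=264 sum_balances=13
After txn 5: dr=264 cr=264 sum_balances=13
After txn 6: dr=407 cr=407 sum_balances=13
After txn 7: dr=103 cr=103 sum_balances=13

Answer: 1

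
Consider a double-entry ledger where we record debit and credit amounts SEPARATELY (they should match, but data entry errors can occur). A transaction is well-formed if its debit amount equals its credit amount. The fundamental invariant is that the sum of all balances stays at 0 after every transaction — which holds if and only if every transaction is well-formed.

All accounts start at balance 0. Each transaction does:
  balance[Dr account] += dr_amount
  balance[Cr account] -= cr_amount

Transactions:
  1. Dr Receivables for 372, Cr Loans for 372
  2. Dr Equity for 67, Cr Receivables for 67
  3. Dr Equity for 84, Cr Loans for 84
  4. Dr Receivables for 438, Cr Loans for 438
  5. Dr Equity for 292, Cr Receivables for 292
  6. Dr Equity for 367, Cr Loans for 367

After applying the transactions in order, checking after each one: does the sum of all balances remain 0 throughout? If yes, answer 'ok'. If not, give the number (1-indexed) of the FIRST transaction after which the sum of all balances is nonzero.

Answer: ok

Derivation:
After txn 1: dr=372 cr=372 sum_balances=0
After txn 2: dr=67 cr=67 sum_balances=0
After txn 3: dr=84 cr=84 sum_balances=0
After txn 4: dr=438 cr=438 sum_balances=0
After txn 5: dr=292 cr=292 sum_balances=0
After txn 6: dr=367 cr=367 sum_balances=0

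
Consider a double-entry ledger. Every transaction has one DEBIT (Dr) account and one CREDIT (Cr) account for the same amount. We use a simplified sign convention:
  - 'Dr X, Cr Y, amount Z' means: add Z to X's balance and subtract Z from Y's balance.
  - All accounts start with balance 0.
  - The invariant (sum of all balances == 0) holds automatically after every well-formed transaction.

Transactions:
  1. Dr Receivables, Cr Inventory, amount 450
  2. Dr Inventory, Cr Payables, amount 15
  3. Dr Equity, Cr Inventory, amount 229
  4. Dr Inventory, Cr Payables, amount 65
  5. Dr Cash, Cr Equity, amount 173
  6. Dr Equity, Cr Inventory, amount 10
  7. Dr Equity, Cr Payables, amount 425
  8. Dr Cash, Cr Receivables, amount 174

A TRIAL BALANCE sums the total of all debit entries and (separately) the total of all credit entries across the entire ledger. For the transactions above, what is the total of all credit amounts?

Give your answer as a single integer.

Answer: 1541

Derivation:
Txn 1: credit+=450
Txn 2: credit+=15
Txn 3: credit+=229
Txn 4: credit+=65
Txn 5: credit+=173
Txn 6: credit+=10
Txn 7: credit+=425
Txn 8: credit+=174
Total credits = 1541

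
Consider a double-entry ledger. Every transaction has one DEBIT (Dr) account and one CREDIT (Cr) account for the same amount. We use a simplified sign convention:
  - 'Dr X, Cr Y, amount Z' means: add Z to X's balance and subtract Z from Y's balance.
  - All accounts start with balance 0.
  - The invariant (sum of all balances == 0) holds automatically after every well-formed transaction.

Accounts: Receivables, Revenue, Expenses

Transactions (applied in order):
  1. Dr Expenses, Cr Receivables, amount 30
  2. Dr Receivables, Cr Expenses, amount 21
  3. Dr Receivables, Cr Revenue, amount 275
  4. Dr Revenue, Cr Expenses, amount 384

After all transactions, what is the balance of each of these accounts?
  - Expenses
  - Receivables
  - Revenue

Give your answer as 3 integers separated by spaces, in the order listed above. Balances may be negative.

Answer: -375 266 109

Derivation:
After txn 1 (Dr Expenses, Cr Receivables, amount 30): Expenses=30 Receivables=-30
After txn 2 (Dr Receivables, Cr Expenses, amount 21): Expenses=9 Receivables=-9
After txn 3 (Dr Receivables, Cr Revenue, amount 275): Expenses=9 Receivables=266 Revenue=-275
After txn 4 (Dr Revenue, Cr Expenses, amount 384): Expenses=-375 Receivables=266 Revenue=109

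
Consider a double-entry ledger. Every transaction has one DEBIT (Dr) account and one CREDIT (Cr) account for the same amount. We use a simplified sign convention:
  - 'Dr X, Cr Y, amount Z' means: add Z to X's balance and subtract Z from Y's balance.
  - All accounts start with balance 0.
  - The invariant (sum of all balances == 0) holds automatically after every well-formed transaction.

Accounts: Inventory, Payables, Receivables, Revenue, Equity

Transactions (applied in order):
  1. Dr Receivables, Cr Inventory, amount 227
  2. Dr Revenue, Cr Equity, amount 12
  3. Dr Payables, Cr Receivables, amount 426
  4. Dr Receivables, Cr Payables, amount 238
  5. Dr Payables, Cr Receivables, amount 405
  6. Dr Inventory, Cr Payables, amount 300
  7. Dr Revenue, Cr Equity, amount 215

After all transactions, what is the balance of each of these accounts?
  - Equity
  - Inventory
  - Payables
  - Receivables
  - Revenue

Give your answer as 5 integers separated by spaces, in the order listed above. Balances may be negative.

Answer: -227 73 293 -366 227

Derivation:
After txn 1 (Dr Receivables, Cr Inventory, amount 227): Inventory=-227 Receivables=227
After txn 2 (Dr Revenue, Cr Equity, amount 12): Equity=-12 Inventory=-227 Receivables=227 Revenue=12
After txn 3 (Dr Payables, Cr Receivables, amount 426): Equity=-12 Inventory=-227 Payables=426 Receivables=-199 Revenue=12
After txn 4 (Dr Receivables, Cr Payables, amount 238): Equity=-12 Inventory=-227 Payables=188 Receivables=39 Revenue=12
After txn 5 (Dr Payables, Cr Receivables, amount 405): Equity=-12 Inventory=-227 Payables=593 Receivables=-366 Revenue=12
After txn 6 (Dr Inventory, Cr Payables, amount 300): Equity=-12 Inventory=73 Payables=293 Receivables=-366 Revenue=12
After txn 7 (Dr Revenue, Cr Equity, amount 215): Equity=-227 Inventory=73 Payables=293 Receivables=-366 Revenue=227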